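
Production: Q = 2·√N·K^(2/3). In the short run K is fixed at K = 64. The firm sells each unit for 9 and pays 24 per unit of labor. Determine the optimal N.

N* = 36

With K = 64, MP_N = (1/2)·2·N^(-1/2)·64^(2/3) = 16·N^(-1/2).
Profit maximization for a price taker requires P·MP_N = w: 9·16·N^(-1/2) = 24.
So N^(-1/2) = 1/6, which gives N = 36.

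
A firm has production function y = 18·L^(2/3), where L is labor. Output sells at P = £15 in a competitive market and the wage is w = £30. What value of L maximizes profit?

MP_L = (2/3)·18·L^(-1/3) = 12·L^(-1/3).
Profit maximization for a price taker requires P·MP_L = w: 15·12·L^(-1/3) = 30.
So L^(-1/3) = 1/6, which gives L = 216.

L* = 216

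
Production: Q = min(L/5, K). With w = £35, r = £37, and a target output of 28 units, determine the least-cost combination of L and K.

L* = 140, K* = 28

With a fixed-proportions technology, the cost-minimizing bundle uses no slack in either input: L/5 = K = Q.
So L = 5·28 = 140 and K = 28.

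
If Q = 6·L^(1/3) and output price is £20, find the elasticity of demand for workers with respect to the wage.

MP_L = (1/3)·6·L^(-2/3), so P·MP_L = w gives 40·L^(-2/3) = w.
Solving, L(w) = (40/w)^(3/2). This is a constant-elasticity form: L ∝ w^(−3/2), so ε = −3/2.

ε = -1.5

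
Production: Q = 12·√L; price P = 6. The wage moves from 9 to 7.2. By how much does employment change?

From P·MP_L = w with MP_L = 6·L^(-1/2), the labor demand is L(w) = (36/w)^(2).
At w = 9: L = 16. At w = 7.2: L = 25.
ΔL = 25 − 16 = 9.

ΔL = 9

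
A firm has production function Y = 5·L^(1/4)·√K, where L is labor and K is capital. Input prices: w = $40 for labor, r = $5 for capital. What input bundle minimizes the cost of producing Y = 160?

Cost minimization requires the marginal rate of technical substitution to equal the input-price ratio: MP_L/MP_K = w/r.
Here MP_L/MP_K = (1/4)·(K/L)/(1/2) = 0.5·(K/L). Setting this equal to 40/5 = 8 gives K = 16L.
Substituting into Y = 160: 5·L^(1/4)·(16L)^(1/2) = 160.
Solving, L = 16 and K = 256.

L* = 16, K* = 256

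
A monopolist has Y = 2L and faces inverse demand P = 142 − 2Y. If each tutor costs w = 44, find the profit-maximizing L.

Marginal revenue from the inverse demand is MR = 142 − 4Y.
The marginal product is MP_L = 2.
A monopolist hires until marginal revenue product equals the wage: MR·MP_L = w.
(142 − 8L)·2 = 44, so L = 15.

L* = 15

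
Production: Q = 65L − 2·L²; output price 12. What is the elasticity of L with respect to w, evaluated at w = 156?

ε = -0.25

From P·MP_L = w with MP_L = 65 − 4L, labor demand is L(w) = (65 − w/12)/4.
dL/dw = −1/(48) = -1/48.
At w = 156, L = 13, so ε = (dL/dw)·(w/L) = (-1/48)·(156/13) = -0.25.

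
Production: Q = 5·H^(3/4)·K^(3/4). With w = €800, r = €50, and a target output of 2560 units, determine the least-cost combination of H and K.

Cost minimization requires the marginal rate of technical substitution to equal the input-price ratio: MP_H/MP_K = w/r.
Here MP_H/MP_K = (3/4)·(K/H)/(3/4) = (K/H). Setting this equal to 800/50 = 16 gives K = 16H.
Substituting into Q = 2560: 5·H^(3/4)·(16H)^(3/4) = 2560.
Solving, H = 16 and K = 256.

H* = 16, K* = 256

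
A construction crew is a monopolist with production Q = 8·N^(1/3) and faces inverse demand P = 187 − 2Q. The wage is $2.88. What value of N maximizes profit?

Marginal revenue from the inverse demand is MR = 187 − 4Q.
The marginal product is MP_N = (8/3)·N^(-2/3).
A monopolist hires until marginal revenue product equals the wage: MR·MP_N = w.
At N, Q = 8·N^(1/3). Substituting and solving: (187 − 32·N^(1/3))·(8/3)·N^(-2/3) = 2.88 gives N = 125.

N* = 125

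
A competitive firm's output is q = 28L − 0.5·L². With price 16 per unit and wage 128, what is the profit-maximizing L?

L* = 20

The marginal product of L is MP_L = 28 − L.
A price-taking firm hires until the value of the marginal product equals the wage: P·MP_L = w, so 16·(28 − L) = 128.
Then 28 − L = 8, giving L = 20.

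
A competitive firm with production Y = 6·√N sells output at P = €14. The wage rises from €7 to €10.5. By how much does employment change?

ΔN = -20

From P·MP_N = w with MP_N = 3·N^(-1/2), the labor demand is N(w) = (42/w)^(2).
At w = 7: N = 36. At w = 10.5: N = 16.
ΔN = 16 − 36 = -20.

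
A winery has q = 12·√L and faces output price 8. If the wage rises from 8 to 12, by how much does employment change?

From P·MP_L = w with MP_L = 6·L^(-1/2), the labor demand is L(w) = (48/w)^(2).
At w = 8: L = 36. At w = 12: L = 16.
ΔL = 16 − 36 = -20.

ΔL = -20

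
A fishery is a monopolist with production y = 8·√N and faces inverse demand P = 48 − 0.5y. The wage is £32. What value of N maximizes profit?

N* = 9

Marginal revenue from the inverse demand is MR = 48 − y.
The marginal product is MP_N = 4·N^(-1/2).
A monopolist hires until marginal revenue product equals the wage: MR·MP_N = w.
At N, y = 8·√N. Substituting and solving: (48 − 8·√N)·4·N^(-1/2) = 32 gives N = 9.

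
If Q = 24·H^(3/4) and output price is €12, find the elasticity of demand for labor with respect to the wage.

MP_H = (3/4)·24·H^(-1/4), so P·MP_H = w gives 216·H^(-1/4) = w.
Solving, H(w) = (216/w)^(4). This is a constant-elasticity form: H ∝ w^(−4), so ε = −4.

ε = -4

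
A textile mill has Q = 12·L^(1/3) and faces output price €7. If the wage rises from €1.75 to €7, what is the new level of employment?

L* = 8

From P·MP_L = w with MP_L = 4·L^(-2/3), the labor demand is L(w) = (28/w)^(3/2).
At w = 1.75: L = 64. At w = 7: L = 8.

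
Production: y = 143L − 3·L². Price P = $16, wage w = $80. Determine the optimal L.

The marginal product of L is MP_L = 143 − 6L.
A price-taking firm hires until the value of the marginal product equals the wage: P·MP_L = w, so 16·(143 − 6L) = 80.
Then 143 − 6L = 5, giving L = 23.

L* = 23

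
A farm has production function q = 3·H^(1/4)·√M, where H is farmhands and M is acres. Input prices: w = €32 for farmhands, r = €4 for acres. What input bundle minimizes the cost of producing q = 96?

Cost minimization requires the marginal rate of technical substitution to equal the input-price ratio: MP_H/MP_M = w/r.
Here MP_H/MP_M = (1/4)·(M/H)/(1/2) = 0.5·(M/H). Setting this equal to 32/4 = 8 gives M = 16H.
Substituting into q = 96: 3·H^(1/4)·(16H)^(1/2) = 96.
Solving, H = 16 and M = 256.

H* = 16, M* = 256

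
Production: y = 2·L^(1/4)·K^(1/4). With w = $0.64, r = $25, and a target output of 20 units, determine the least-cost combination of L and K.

Cost minimization requires the marginal rate of technical substitution to equal the input-price ratio: MP_L/MP_K = w/r.
Here MP_L/MP_K = (1/4)·(K/L)/(1/4) = (K/L). Setting this equal to 0.64/25 = 0.0256 gives K = 0.0256L.
Substituting into y = 20: 2·L^(1/4)·(0.0256L)^(1/4) = 20.
Solving, L = 625 and K = 16.

L* = 625, K* = 16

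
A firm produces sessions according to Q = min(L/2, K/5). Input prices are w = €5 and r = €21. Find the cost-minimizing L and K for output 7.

L* = 14, K* = 35

With a fixed-proportions technology, the cost-minimizing bundle uses no slack in either input: L/2 = K/5 = Q.
So L = 2·7 = 14 and K = 5·7 = 35.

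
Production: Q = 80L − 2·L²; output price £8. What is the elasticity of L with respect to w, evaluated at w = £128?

ε = -0.25

From P·MP_L = w with MP_L = 80 − 4L, labor demand is L(w) = (80 − w/8)/4.
dL/dw = −1/(32) = -0.03125.
At w = 128, L = 16, so ε = (dL/dw)·(w/L) = (-0.03125)·(128/16) = -0.25.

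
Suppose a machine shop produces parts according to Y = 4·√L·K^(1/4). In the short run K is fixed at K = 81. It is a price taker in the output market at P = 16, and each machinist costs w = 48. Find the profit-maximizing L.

With K = 81, MP_L = (1/2)·4·L^(-1/2)·81^(1/4) = 6·L^(-1/2).
Profit maximization for a price taker requires P·MP_L = w: 16·6·L^(-1/2) = 48.
So L^(-1/2) = 0.5, which gives L = 4.

L* = 4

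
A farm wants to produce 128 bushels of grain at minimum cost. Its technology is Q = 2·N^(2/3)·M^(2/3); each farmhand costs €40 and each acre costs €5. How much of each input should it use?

Cost minimization requires the marginal rate of technical substitution to equal the input-price ratio: MP_N/MP_M = w/r.
Here MP_N/MP_M = (2/3)·(M/N)/(2/3) = (M/N). Setting this equal to 40/5 = 8 gives M = 8N.
Substituting into Q = 128: 2·N^(2/3)·(8N)^(2/3) = 128.
Solving, N = 8 and M = 64.

N* = 8, M* = 64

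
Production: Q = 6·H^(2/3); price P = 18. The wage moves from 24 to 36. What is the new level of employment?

H* = 8

From P·MP_H = w with MP_H = 4·H^(-1/3), the labor demand is H(w) = (72/w)^(3).
At w = 24: H = 27. At w = 36: H = 8.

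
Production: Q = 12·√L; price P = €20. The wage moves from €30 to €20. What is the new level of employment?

L* = 36

From P·MP_L = w with MP_L = 6·L^(-1/2), the labor demand is L(w) = (120/w)^(2).
At w = 30: L = 16. At w = 20: L = 36.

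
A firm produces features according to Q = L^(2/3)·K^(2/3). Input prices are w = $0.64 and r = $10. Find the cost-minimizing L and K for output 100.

Cost minimization requires the marginal rate of technical substitution to equal the input-price ratio: MP_L/MP_K = w/r.
Here MP_L/MP_K = (2/3)·(K/L)/(2/3) = (K/L). Setting this equal to 0.64/10 = 0.064 gives K = 0.064L.
Substituting into Q = 100: L^(2/3)·(0.064L)^(2/3) = 100.
Solving, L = 125 and K = 8.

L* = 125, K* = 8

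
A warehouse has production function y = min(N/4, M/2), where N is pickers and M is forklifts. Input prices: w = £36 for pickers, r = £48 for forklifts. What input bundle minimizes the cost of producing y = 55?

With a fixed-proportions technology, the cost-minimizing bundle uses no slack in either input: N/4 = M/2 = y.
So N = 4·55 = 220 and M = 2·55 = 110.

N* = 220, M* = 110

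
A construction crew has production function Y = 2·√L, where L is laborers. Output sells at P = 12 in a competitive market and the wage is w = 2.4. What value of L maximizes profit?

MP_L = (1/2)·2·L^(-1/2) = L^(-1/2).
Profit maximization for a price taker requires P·MP_L = w: 12·L^(-1/2) = 2.4.
So L^(-1/2) = 0.2, which gives L = 25.

L* = 25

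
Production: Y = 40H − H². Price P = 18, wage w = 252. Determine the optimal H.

H* = 13

The marginal product of H is MP_H = 40 − 2H.
A price-taking firm hires until the value of the marginal product equals the wage: P·MP_H = w, so 18·(40 − 2H) = 252.
Then 40 − 2H = 14, giving H = 13.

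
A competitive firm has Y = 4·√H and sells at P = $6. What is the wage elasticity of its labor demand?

ε = -2

MP_H = (1/2)·4·H^(-1/2), so P·MP_H = w gives 12·H^(-1/2) = w.
Solving, H(w) = (12/w)^(2). This is a constant-elasticity form: H ∝ w^(−2), so ε = −2.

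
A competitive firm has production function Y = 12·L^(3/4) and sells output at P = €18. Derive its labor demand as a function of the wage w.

MP_L = (3/4)·12·L^(-1/4) = 9·L^(-1/4).
Setting P·MP_L = w: 162·L^(-1/4) = w.
Solving for L: L^(-1/4) = w/162, so L = (162/w)^(4).

L(w) = (162/w)^(4)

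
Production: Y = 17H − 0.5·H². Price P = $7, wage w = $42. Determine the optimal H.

H* = 11

The marginal product of H is MP_H = 17 − H.
A price-taking firm hires until the value of the marginal product equals the wage: P·MP_H = w, so 7·(17 − H) = 42.
Then 17 − H = 6, giving H = 11.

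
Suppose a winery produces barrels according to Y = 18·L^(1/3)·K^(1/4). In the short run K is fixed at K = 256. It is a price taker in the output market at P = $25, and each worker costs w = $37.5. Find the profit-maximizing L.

L* = 64

With K = 256, MP_L = (1/3)·18·L^(-2/3)·256^(1/4) = 24·L^(-2/3).
Profit maximization for a price taker requires P·MP_L = w: 25·24·L^(-2/3) = 37.5.
So L^(-2/3) = 0.0625, which gives L = 64.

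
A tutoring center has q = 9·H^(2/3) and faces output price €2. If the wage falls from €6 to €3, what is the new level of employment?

From P·MP_H = w with MP_H = 6·H^(-1/3), the labor demand is H(w) = (12/w)^(3).
At w = 6: H = 8. At w = 3: H = 64.

H* = 64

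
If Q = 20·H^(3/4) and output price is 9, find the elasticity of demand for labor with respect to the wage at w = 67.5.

ε = -4

MP_H = (3/4)·20·H^(-1/4), so P·MP_H = w gives 135·H^(-1/4) = w.
Solving, H(w) = (135/w)^(4). This is a constant-elasticity form: H ∝ w^(−4), so ε = −4.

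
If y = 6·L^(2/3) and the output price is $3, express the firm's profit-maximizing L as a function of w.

L(w) = 1728/w³

MP_L = (2/3)·6·L^(-1/3) = 4·L^(-1/3).
Setting P·MP_L = w: 12·L^(-1/3) = w.
Solving for L: L^(-1/3) = w/12, so L = (12/w)^(3).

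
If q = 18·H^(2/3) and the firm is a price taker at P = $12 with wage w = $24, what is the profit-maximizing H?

H* = 216

MP_H = (2/3)·18·H^(-1/3) = 12·H^(-1/3).
Profit maximization for a price taker requires P·MP_H = w: 12·12·H^(-1/3) = 24.
So H^(-1/3) = 1/6, which gives H = 216.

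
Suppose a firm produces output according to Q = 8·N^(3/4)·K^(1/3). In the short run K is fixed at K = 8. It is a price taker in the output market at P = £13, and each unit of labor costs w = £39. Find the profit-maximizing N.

With K = 8, MP_N = (3/4)·8·N^(-1/4)·8^(1/3) = 12·N^(-1/4).
Profit maximization for a price taker requires P·MP_N = w: 13·12·N^(-1/4) = 39.
So N^(-1/4) = 0.25, which gives N = 256.

N* = 256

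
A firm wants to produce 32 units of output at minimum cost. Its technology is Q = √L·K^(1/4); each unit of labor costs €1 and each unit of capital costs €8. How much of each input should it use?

L* = 256, K* = 16

Cost minimization requires the marginal rate of technical substitution to equal the input-price ratio: MP_L/MP_K = w/r.
Here MP_L/MP_K = (1/2)·(K/L)/(1/4) = 2·(K/L). Setting this equal to 1/8 = 0.125 gives K = 0.0625L.
Substituting into Q = 32: L^(1/2)·(0.0625L)^(1/4) = 32.
Solving, L = 256 and K = 16.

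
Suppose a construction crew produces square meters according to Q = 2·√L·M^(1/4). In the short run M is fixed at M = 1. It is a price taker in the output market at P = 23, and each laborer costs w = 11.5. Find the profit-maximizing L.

With M = 1, MP_L = (1/2)·2·L^(-1/2)·1^(1/4) = L^(-1/2).
Profit maximization for a price taker requires P·MP_L = w: 23·L^(-1/2) = 11.5.
So L^(-1/2) = 0.5, which gives L = 4.

L* = 4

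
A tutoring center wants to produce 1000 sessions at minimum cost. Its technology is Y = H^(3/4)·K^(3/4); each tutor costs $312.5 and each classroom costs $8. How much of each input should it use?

Cost minimization requires the marginal rate of technical substitution to equal the input-price ratio: MP_H/MP_K = w/r.
Here MP_H/MP_K = (3/4)·(K/H)/(3/4) = (K/H). Setting this equal to 312.5/8 = 39.0625 gives K = 39.0625H.
Substituting into Y = 1000: H^(3/4)·(39.0625H)^(3/4) = 1000.
Solving, H = 16 and K = 625.

H* = 16, K* = 625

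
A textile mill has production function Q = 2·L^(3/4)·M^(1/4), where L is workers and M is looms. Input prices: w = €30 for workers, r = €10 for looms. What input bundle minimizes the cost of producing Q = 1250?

L* = 625, M* = 625

Cost minimization requires the marginal rate of technical substitution to equal the input-price ratio: MP_L/MP_M = w/r.
Here MP_L/MP_M = (3/4)·(M/L)/(1/4) = 3·(M/L). Setting this equal to 30/10 = 3 gives M = L.
Substituting into Q = 1250: 2·L^(3/4)·(L)^(1/4) = 1250.
Solving, L = 625 and M = 625.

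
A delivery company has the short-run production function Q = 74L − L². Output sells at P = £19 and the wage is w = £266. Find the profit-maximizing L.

The marginal product of L is MP_L = 74 − 2L.
A price-taking firm hires until the value of the marginal product equals the wage: P·MP_L = w, so 19·(74 − 2L) = 266.
Then 74 − 2L = 14, giving L = 30.

L* = 30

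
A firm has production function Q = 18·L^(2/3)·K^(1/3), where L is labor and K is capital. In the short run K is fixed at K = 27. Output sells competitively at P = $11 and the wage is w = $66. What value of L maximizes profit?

L* = 216

With K = 27, MP_L = (2/3)·18·L^(-1/3)·27^(1/3) = 36·L^(-1/3).
Profit maximization for a price taker requires P·MP_L = w: 11·36·L^(-1/3) = 66.
So L^(-1/3) = 1/6, which gives L = 216.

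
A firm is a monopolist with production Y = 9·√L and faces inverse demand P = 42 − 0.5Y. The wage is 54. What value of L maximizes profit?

L* = 4

Marginal revenue from the inverse demand is MR = 42 − Y.
The marginal product is MP_L = 4.5·L^(-1/2).
A monopolist hires until marginal revenue product equals the wage: MR·MP_L = w.
At L, Y = 9·√L. Substituting and solving: (42 − 9·√L)·4.5·L^(-1/2) = 54 gives L = 4.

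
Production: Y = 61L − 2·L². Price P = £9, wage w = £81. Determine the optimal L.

The marginal product of L is MP_L = 61 − 4L.
A price-taking firm hires until the value of the marginal product equals the wage: P·MP_L = w, so 9·(61 − 4L) = 81.
Then 61 − 4L = 9, giving L = 13.

L* = 13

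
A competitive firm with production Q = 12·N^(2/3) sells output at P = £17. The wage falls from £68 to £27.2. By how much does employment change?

From P·MP_N = w with MP_N = 8·N^(-1/3), the labor demand is N(w) = (136/w)^(3).
At w = 68: N = 8. At w = 27.2: N = 125.
ΔN = 125 − 8 = 117.

ΔN = 117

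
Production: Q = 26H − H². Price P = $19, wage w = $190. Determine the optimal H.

H* = 8

The marginal product of H is MP_H = 26 − 2H.
A price-taking firm hires until the value of the marginal product equals the wage: P·MP_H = w, so 19·(26 − 2H) = 190.
Then 26 − 2H = 10, giving H = 8.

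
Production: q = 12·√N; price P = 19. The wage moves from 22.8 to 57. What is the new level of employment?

N* = 4

From P·MP_N = w with MP_N = 6·N^(-1/2), the labor demand is N(w) = (114/w)^(2).
At w = 22.8: N = 25. At w = 57: N = 4.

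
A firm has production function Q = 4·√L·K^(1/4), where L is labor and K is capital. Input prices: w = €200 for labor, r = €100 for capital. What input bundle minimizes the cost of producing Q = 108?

Cost minimization requires the marginal rate of technical substitution to equal the input-price ratio: MP_L/MP_K = w/r.
Here MP_L/MP_K = (1/2)·(K/L)/(1/4) = 2·(K/L). Setting this equal to 200/100 = 2 gives K = L.
Substituting into Q = 108: 4·L^(1/2)·(L)^(1/4) = 108.
Solving, L = 81 and K = 81.

L* = 81, K* = 81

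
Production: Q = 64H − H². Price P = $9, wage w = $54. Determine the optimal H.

H* = 29

The marginal product of H is MP_H = 64 − 2H.
A price-taking firm hires until the value of the marginal product equals the wage: P·MP_H = w, so 9·(64 − 2H) = 54.
Then 64 − 2H = 6, giving H = 29.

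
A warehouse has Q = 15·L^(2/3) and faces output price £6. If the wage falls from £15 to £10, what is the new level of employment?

From P·MP_L = w with MP_L = 10·L^(-1/3), the labor demand is L(w) = (60/w)^(3).
At w = 15: L = 64. At w = 10: L = 216.

L* = 216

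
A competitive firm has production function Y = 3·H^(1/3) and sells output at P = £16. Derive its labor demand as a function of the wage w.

MP_H = (1/3)·3·H^(-2/3) = H^(-2/3).
Setting P·MP_H = w: 16·H^(-2/3) = w.
Solving for H: H^(-2/3) = w/16, so H = (16/w)^(3/2).

H(w) = (16/w)^(3/2)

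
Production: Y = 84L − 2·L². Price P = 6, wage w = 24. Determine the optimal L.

The marginal product of L is MP_L = 84 − 4L.
A price-taking firm hires until the value of the marginal product equals the wage: P·MP_L = w, so 6·(84 − 4L) = 24.
Then 84 − 4L = 4, giving L = 20.

L* = 20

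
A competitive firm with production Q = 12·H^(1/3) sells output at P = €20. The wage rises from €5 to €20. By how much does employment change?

From P·MP_H = w with MP_H = 4·H^(-2/3), the labor demand is H(w) = (80/w)^(3/2).
At w = 5: H = 64. At w = 20: H = 8.
ΔH = 8 − 64 = -56.

ΔH = -56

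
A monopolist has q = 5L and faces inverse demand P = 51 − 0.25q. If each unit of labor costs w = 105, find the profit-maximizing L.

L* = 12

Marginal revenue from the inverse demand is MR = 51 − 0.5q.
The marginal product is MP_L = 5.
A monopolist hires until marginal revenue product equals the wage: MR·MP_L = w.
(51 − 2.5L)·5 = 105, so L = 12.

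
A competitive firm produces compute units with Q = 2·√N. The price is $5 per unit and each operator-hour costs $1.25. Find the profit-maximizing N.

MP_N = (1/2)·2·N^(-1/2) = N^(-1/2).
Profit maximization for a price taker requires P·MP_N = w: 5·N^(-1/2) = 1.25.
So N^(-1/2) = 0.25, which gives N = 16.

N* = 16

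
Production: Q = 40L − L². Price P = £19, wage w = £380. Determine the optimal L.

The marginal product of L is MP_L = 40 − 2L.
A price-taking firm hires until the value of the marginal product equals the wage: P·MP_L = w, so 19·(40 − 2L) = 380.
Then 40 − 2L = 20, giving L = 10.

L* = 10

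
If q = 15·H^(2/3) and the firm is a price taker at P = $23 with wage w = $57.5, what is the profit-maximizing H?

H* = 64

MP_H = (2/3)·15·H^(-1/3) = 10·H^(-1/3).
Profit maximization for a price taker requires P·MP_H = w: 23·10·H^(-1/3) = 57.5.
So H^(-1/3) = 0.25, which gives H = 64.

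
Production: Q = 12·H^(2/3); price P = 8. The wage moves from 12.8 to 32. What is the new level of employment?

H* = 8

From P·MP_H = w with MP_H = 8·H^(-1/3), the labor demand is H(w) = (64/w)^(3).
At w = 12.8: H = 125. At w = 32: H = 8.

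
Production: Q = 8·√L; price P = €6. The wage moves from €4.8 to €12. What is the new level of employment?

L* = 4

From P·MP_L = w with MP_L = 4·L^(-1/2), the labor demand is L(w) = (24/w)^(2).
At w = 4.8: L = 25. At w = 12: L = 4.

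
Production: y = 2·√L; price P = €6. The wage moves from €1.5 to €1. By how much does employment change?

From P·MP_L = w with MP_L = L^(-1/2), the labor demand is L(w) = (6/w)^(2).
At w = 1.5: L = 16. At w = 1: L = 36.
ΔL = 36 − 16 = 20.

ΔL = 20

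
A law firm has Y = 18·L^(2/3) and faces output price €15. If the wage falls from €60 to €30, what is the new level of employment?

L* = 216

From P·MP_L = w with MP_L = 12·L^(-1/3), the labor demand is L(w) = (180/w)^(3).
At w = 60: L = 27. At w = 30: L = 216.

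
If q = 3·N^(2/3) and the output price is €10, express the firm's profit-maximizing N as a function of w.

N(w) = 8000/w³

MP_N = (2/3)·3·N^(-1/3) = 2·N^(-1/3).
Setting P·MP_N = w: 20·N^(-1/3) = w.
Solving for N: N^(-1/3) = w/20, so N = (20/w)^(3).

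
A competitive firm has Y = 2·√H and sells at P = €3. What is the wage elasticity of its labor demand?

ε = -2

MP_H = (1/2)·2·H^(-1/2), so P·MP_H = w gives 3·H^(-1/2) = w.
Solving, H(w) = (3/w)^(2). This is a constant-elasticity form: H ∝ w^(−2), so ε = −2.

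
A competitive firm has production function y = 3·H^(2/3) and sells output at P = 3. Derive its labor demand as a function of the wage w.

H(w) = 216/w³

MP_H = (2/3)·3·H^(-1/3) = 2·H^(-1/3).
Setting P·MP_H = w: 6·H^(-1/3) = w.
Solving for H: H^(-1/3) = w/6, so H = (6/w)^(3).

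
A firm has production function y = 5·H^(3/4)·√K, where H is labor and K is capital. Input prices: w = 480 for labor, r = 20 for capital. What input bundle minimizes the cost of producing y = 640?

H* = 16, K* = 256

Cost minimization requires the marginal rate of technical substitution to equal the input-price ratio: MP_H/MP_K = w/r.
Here MP_H/MP_K = (3/4)·(K/H)/(1/2) = 1.5·(K/H). Setting this equal to 480/20 = 24 gives K = 16H.
Substituting into y = 640: 5·H^(3/4)·(16H)^(1/2) = 640.
Solving, H = 16 and K = 256.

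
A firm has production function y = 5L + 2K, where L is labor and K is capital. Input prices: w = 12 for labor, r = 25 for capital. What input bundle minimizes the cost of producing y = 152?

L* = 30.4, K* = 0

The inputs are perfect substitutes, so the firm uses whichever has the lower cost per unit of output.
Cost per unit of output via L is w/5 = 2.4; via K it is r/2 = 12.5. L is cheaper.
Producing y = 152 with L alone: L = 30.4, K = 0.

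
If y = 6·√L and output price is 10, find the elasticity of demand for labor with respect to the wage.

ε = -2

MP_L = (1/2)·6·L^(-1/2), so P·MP_L = w gives 30·L^(-1/2) = w.
Solving, L(w) = (30/w)^(2). This is a constant-elasticity form: L ∝ w^(−2), so ε = −2.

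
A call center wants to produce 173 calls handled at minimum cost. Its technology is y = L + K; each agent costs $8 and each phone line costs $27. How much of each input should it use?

The inputs are perfect substitutes, so the firm uses whichever has the lower cost per unit of output.
Cost per unit of output via L is 8; via K it is 27. L is cheaper.
Producing y = 173 with L alone: L = 173, K = 0.

L* = 173, K* = 0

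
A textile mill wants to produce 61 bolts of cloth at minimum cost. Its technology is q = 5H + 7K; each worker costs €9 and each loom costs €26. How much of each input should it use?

The inputs are perfect substitutes, so the firm uses whichever has the lower cost per unit of output.
Cost per unit of output via H is w/5 = 1.8; via K it is r/7 = 26/7. H is cheaper.
Producing q = 61 with H alone: H = 12.2, K = 0.

H* = 12.2, K* = 0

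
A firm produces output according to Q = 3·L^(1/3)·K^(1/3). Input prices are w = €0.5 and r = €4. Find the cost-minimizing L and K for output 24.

Cost minimization requires the marginal rate of technical substitution to equal the input-price ratio: MP_L/MP_K = w/r.
Here MP_L/MP_K = (1/3)·(K/L)/(1/3) = (K/L). Setting this equal to 0.5/4 = 0.125 gives K = 0.125L.
Substituting into Q = 24: 3·L^(1/3)·(0.125L)^(1/3) = 24.
Solving, L = 64 and K = 8.

L* = 64, K* = 8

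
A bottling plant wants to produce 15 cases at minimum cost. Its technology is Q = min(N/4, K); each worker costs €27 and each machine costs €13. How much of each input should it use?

With a fixed-proportions technology, the cost-minimizing bundle uses no slack in either input: N/4 = K = Q.
So N = 4·15 = 60 and K = 15.

N* = 60, K* = 15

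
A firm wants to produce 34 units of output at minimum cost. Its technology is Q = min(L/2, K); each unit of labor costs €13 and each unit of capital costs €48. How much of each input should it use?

With a fixed-proportions technology, the cost-minimizing bundle uses no slack in either input: L/2 = K = Q.
So L = 2·34 = 68 and K = 34.

L* = 68, K* = 34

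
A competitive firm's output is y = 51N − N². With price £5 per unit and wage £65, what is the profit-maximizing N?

The marginal product of N is MP_N = 51 − 2N.
A price-taking firm hires until the value of the marginal product equals the wage: P·MP_N = w, so 5·(51 − 2N) = 65.
Then 51 − 2N = 13, giving N = 19.

N* = 19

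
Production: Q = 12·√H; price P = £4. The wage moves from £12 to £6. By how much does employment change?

ΔH = 12

From P·MP_H = w with MP_H = 6·H^(-1/2), the labor demand is H(w) = (24/w)^(2).
At w = 12: H = 4. At w = 6: H = 16.
ΔH = 16 − 4 = 12.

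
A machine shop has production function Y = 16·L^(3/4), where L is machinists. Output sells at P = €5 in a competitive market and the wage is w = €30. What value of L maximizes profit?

MP_L = (3/4)·16·L^(-1/4) = 12·L^(-1/4).
Profit maximization for a price taker requires P·MP_L = w: 5·12·L^(-1/4) = 30.
So L^(-1/4) = 0.5, which gives L = 16.

L* = 16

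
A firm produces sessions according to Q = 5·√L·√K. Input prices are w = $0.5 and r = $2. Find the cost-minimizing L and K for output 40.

L* = 16, K* = 4

Cost minimization requires the marginal rate of technical substitution to equal the input-price ratio: MP_L/MP_K = w/r.
Here MP_L/MP_K = (1/2)·(K/L)/(1/2) = (K/L). Setting this equal to 0.5/2 = 0.25 gives K = 0.25L.
Substituting into Q = 40: 5·L^(1/2)·(0.25L)^(1/2) = 40.
Solving, L = 16 and K = 4.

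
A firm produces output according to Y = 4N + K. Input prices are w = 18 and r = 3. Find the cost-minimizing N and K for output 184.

The inputs are perfect substitutes, so the firm uses whichever has the lower cost per unit of output.
Cost per unit of output via N is 4.5; via K it is 3. K is cheaper.
Producing Y = 184 with K alone: N = 0, K = 184.

N* = 0, K* = 184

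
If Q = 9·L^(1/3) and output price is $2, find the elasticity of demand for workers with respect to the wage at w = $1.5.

MP_L = (1/3)·9·L^(-2/3), so P·MP_L = w gives 6·L^(-2/3) = w.
Solving, L(w) = (6/w)^(3/2). This is a constant-elasticity form: L ∝ w^(−3/2), so ε = −3/2.

ε = -1.5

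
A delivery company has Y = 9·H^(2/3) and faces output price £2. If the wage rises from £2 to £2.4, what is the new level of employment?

H* = 125

From P·MP_H = w with MP_H = 6·H^(-1/3), the labor demand is H(w) = (12/w)^(3).
At w = 2: H = 216. At w = 2.4: H = 125.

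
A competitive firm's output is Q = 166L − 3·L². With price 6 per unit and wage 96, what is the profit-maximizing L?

L* = 25

The marginal product of L is MP_L = 166 − 6L.
A price-taking firm hires until the value of the marginal product equals the wage: P·MP_L = w, so 6·(166 − 6L) = 96.
Then 166 − 6L = 16, giving L = 25.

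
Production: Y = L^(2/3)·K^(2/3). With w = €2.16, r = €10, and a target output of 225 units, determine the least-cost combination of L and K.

Cost minimization requires the marginal rate of technical substitution to equal the input-price ratio: MP_L/MP_K = w/r.
Here MP_L/MP_K = (2/3)·(K/L)/(2/3) = (K/L). Setting this equal to 2.16/10 = 0.216 gives K = 0.216L.
Substituting into Y = 225: L^(2/3)·(0.216L)^(2/3) = 225.
Solving, L = 125 and K = 27.

L* = 125, K* = 27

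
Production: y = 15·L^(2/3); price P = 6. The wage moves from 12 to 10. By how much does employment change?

From P·MP_L = w with MP_L = 10·L^(-1/3), the labor demand is L(w) = (60/w)^(3).
At w = 12: L = 125. At w = 10: L = 216.
ΔL = 216 − 125 = 91.

ΔL = 91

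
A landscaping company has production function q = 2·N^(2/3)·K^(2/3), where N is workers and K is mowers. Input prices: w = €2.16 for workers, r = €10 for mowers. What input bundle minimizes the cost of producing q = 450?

N* = 125, K* = 27

Cost minimization requires the marginal rate of technical substitution to equal the input-price ratio: MP_N/MP_K = w/r.
Here MP_N/MP_K = (2/3)·(K/N)/(2/3) = (K/N). Setting this equal to 2.16/10 = 0.216 gives K = 0.216N.
Substituting into q = 450: 2·N^(2/3)·(0.216N)^(2/3) = 450.
Solving, N = 125 and K = 27.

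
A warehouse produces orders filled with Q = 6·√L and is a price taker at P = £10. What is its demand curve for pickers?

L(w) = 900/w²

MP_L = (1/2)·6·L^(-1/2) = 3·L^(-1/2).
Setting P·MP_L = w: 30·L^(-1/2) = w.
Solving for L: L^(-1/2) = w/30, so L = (30/w)^(2).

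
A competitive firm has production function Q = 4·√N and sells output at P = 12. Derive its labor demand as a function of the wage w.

N(w) = 576/w²

MP_N = (1/2)·4·N^(-1/2) = 2·N^(-1/2).
Setting P·MP_N = w: 24·N^(-1/2) = w.
Solving for N: N^(-1/2) = w/24, so N = (24/w)^(2).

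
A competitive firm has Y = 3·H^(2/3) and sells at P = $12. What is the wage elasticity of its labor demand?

ε = -3

MP_H = (2/3)·3·H^(-1/3), so P·MP_H = w gives 24·H^(-1/3) = w.
Solving, H(w) = (24/w)^(3). This is a constant-elasticity form: H ∝ w^(−3), so ε = −3.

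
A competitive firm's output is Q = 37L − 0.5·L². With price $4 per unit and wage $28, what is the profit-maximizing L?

L* = 30

The marginal product of L is MP_L = 37 − L.
A price-taking firm hires until the value of the marginal product equals the wage: P·MP_L = w, so 4·(37 − L) = 28.
Then 37 − L = 7, giving L = 30.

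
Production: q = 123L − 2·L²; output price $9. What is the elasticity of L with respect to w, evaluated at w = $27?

ε = -0.025

From P·MP_L = w with MP_L = 123 − 4L, labor demand is L(w) = (123 − w/9)/4.
dL/dw = −1/(36) = -1/36.
At w = 27, L = 30, so ε = (dL/dw)·(w/L) = (-1/36)·(27/30) = -0.025.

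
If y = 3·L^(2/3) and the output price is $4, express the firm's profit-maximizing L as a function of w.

MP_L = (2/3)·3·L^(-1/3) = 2·L^(-1/3).
Setting P·MP_L = w: 8·L^(-1/3) = w.
Solving for L: L^(-1/3) = w/8, so L = (8/w)^(3).

L(w) = 512/w³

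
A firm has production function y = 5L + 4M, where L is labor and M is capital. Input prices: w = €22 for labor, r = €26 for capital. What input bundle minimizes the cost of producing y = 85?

L* = 17, M* = 0

The inputs are perfect substitutes, so the firm uses whichever has the lower cost per unit of output.
Cost per unit of output via L is w/5 = 4.4; via M it is r/4 = 6.5. L is cheaper.
Producing y = 85 with L alone: L = 17, M = 0.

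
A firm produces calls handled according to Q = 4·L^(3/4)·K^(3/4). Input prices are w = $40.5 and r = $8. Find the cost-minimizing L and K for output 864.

L* = 16, K* = 81

Cost minimization requires the marginal rate of technical substitution to equal the input-price ratio: MP_L/MP_K = w/r.
Here MP_L/MP_K = (3/4)·(K/L)/(3/4) = (K/L). Setting this equal to 40.5/8 = 5.0625 gives K = 5.0625L.
Substituting into Q = 864: 4·L^(3/4)·(5.0625L)^(3/4) = 864.
Solving, L = 16 and K = 81.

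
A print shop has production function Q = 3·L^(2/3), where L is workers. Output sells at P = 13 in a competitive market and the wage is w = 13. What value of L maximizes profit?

MP_L = (2/3)·3·L^(-1/3) = 2·L^(-1/3).
Profit maximization for a price taker requires P·MP_L = w: 13·2·L^(-1/3) = 13.
So L^(-1/3) = 0.5, which gives L = 8.

L* = 8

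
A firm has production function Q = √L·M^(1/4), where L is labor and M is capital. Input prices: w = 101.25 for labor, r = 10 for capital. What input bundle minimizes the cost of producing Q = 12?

Cost minimization requires the marginal rate of technical substitution to equal the input-price ratio: MP_L/MP_M = w/r.
Here MP_L/MP_M = (1/2)·(M/L)/(1/4) = 2·(M/L). Setting this equal to 101.25/10 = 10.125 gives M = 5.0625L.
Substituting into Q = 12: L^(1/2)·(5.0625L)^(1/4) = 12.
Solving, L = 16 and M = 81.

L* = 16, M* = 81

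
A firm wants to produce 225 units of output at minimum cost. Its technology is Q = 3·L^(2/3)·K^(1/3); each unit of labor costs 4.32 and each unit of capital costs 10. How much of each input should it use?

L* = 125, K* = 27

Cost minimization requires the marginal rate of technical substitution to equal the input-price ratio: MP_L/MP_K = w/r.
Here MP_L/MP_K = (2/3)·(K/L)/(1/3) = 2·(K/L). Setting this equal to 4.32/10 = 0.432 gives K = 0.216L.
Substituting into Q = 225: 3·L^(2/3)·(0.216L)^(1/3) = 225.
Solving, L = 125 and K = 27.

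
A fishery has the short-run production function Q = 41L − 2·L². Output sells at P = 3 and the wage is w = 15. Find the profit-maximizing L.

The marginal product of L is MP_L = 41 − 4L.
A price-taking firm hires until the value of the marginal product equals the wage: P·MP_L = w, so 3·(41 − 4L) = 15.
Then 41 − 4L = 5, giving L = 9.

L* = 9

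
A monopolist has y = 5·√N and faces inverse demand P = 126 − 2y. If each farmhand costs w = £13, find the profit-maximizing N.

Marginal revenue from the inverse demand is MR = 126 − 4y.
The marginal product is MP_N = 2.5·N^(-1/2).
A monopolist hires until marginal revenue product equals the wage: MR·MP_N = w.
At N, y = 5·√N. Substituting and solving: (126 − 20·√N)·2.5·N^(-1/2) = 13 gives N = 25.

N* = 25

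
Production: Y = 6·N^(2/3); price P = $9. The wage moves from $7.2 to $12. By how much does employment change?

From P·MP_N = w with MP_N = 4·N^(-1/3), the labor demand is N(w) = (36/w)^(3).
At w = 7.2: N = 125. At w = 12: N = 27.
ΔN = 27 − 125 = -98.

ΔN = -98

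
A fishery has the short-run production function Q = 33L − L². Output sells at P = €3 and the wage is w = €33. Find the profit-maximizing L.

L* = 11

The marginal product of L is MP_L = 33 − 2L.
A price-taking firm hires until the value of the marginal product equals the wage: P·MP_L = w, so 3·(33 − 2L) = 33.
Then 33 − 2L = 11, giving L = 11.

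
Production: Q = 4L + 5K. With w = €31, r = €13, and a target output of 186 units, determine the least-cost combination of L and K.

The inputs are perfect substitutes, so the firm uses whichever has the lower cost per unit of output.
Cost per unit of output via L is w/4 = 7.75; via K it is r/5 = 2.6. K is cheaper.
Producing Q = 186 with K alone: L = 0, K = 37.2.

L* = 0, K* = 37.2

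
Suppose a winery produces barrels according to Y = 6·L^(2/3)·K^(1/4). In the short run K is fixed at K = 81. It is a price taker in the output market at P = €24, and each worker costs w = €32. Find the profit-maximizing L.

With K = 81, MP_L = (2/3)·6·L^(-1/3)·81^(1/4) = 12·L^(-1/3).
Profit maximization for a price taker requires P·MP_L = w: 24·12·L^(-1/3) = 32.
So L^(-1/3) = 1/9, which gives L = 729.

L* = 729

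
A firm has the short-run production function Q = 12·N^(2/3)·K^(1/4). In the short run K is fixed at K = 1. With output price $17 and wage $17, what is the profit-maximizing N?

With K = 1, MP_N = (2/3)·12·N^(-1/3)·1^(1/4) = 8·N^(-1/3).
Profit maximization for a price taker requires P·MP_N = w: 17·8·N^(-1/3) = 17.
So N^(-1/3) = 0.125, which gives N = 512.

N* = 512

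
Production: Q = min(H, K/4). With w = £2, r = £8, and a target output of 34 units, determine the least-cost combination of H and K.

With a fixed-proportions technology, the cost-minimizing bundle uses no slack in either input: H = K/4 = Q.
So H = 34 and K = 4·34 = 136.

H* = 34, K* = 136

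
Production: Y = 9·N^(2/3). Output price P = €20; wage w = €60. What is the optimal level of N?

MP_N = (2/3)·9·N^(-1/3) = 6·N^(-1/3).
Profit maximization for a price taker requires P·MP_N = w: 20·6·N^(-1/3) = 60.
So N^(-1/3) = 0.5, which gives N = 8.

N* = 8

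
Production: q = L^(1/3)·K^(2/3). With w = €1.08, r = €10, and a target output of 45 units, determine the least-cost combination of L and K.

Cost minimization requires the marginal rate of technical substitution to equal the input-price ratio: MP_L/MP_K = w/r.
Here MP_L/MP_K = (1/3)·(K/L)/(2/3) = 0.5·(K/L). Setting this equal to 1.08/10 = 0.108 gives K = 0.216L.
Substituting into q = 45: L^(1/3)·(0.216L)^(2/3) = 45.
Solving, L = 125 and K = 27.

L* = 125, K* = 27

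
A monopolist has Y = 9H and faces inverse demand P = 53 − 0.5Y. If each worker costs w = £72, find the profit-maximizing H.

Marginal revenue from the inverse demand is MR = 53 − Y.
The marginal product is MP_H = 9.
A monopolist hires until marginal revenue product equals the wage: MR·MP_H = w.
(53 − 9H)·9 = 72, so H = 5.

H* = 5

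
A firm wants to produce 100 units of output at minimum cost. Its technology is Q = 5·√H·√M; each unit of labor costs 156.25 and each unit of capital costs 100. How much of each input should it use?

Cost minimization requires the marginal rate of technical substitution to equal the input-price ratio: MP_H/MP_M = w/r.
Here MP_H/MP_M = (1/2)·(M/H)/(1/2) = (M/H). Setting this equal to 156.25/100 = 1.5625 gives M = 1.5625H.
Substituting into Q = 100: 5·H^(1/2)·(1.5625H)^(1/2) = 100.
Solving, H = 16 and M = 25.

H* = 16, M* = 25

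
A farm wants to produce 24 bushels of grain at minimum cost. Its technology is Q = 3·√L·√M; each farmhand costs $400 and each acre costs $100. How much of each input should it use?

Cost minimization requires the marginal rate of technical substitution to equal the input-price ratio: MP_L/MP_M = w/r.
Here MP_L/MP_M = (1/2)·(M/L)/(1/2) = (M/L). Setting this equal to 400/100 = 4 gives M = 4L.
Substituting into Q = 24: 3·L^(1/2)·(4L)^(1/2) = 24.
Solving, L = 4 and M = 16.

L* = 4, M* = 16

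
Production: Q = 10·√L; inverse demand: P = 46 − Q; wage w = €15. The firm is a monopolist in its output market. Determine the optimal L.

L* = 4

Marginal revenue from the inverse demand is MR = 46 − 2Q.
The marginal product is MP_L = 5·L^(-1/2).
A monopolist hires until marginal revenue product equals the wage: MR·MP_L = w.
At L, Q = 10·√L. Substituting and solving: (46 − 20·√L)·5·L^(-1/2) = 15 gives L = 4.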